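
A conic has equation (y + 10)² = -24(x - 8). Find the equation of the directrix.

x = 14

Vertex (8, -10); 4p = -24 so p = -6. Opens left.
Directrix is the vertical line x = h − p = 8 − (-6) = 14.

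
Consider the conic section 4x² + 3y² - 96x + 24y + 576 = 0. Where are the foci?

(12, -6) and (12, -2)

4(x² - 24x) + 3(y² + 8y) = -576
Complete the square in x and y: 4(x - 12)² + 3(y + 4)² = -576 + 576 + 48 = 48
Dividing both sides by 48: (x - 12)²/12 + (y + 4)²/16 = 1
Ellipse, center (12, -4), major axis vertical; a² = 16, b² = 12.
c² = a² - b² = 16 - 12 = 4, so c = 2.
Foci lie on the vertical axis through the center: (h, k ± c).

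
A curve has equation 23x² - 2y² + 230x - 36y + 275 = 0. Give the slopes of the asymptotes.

√46/2 and -√46/2

Group the x- and y-terms: 23(x² + 10x) -2(y² + 18y) = -275
Complete the square in x and y: 23(x + 5)² -2(y + 9)² = -275 + 575 - 162 = 138
Dividing both sides by 138: (x + 5)²/6 - (y + 9)²/69 = 1
Hyperbola, center (-5, -9), transverse axis horizontal; a² = 6, b² = 69.
For a horizontal hyperbola the asymptotes have slope ±b/a.
Here that is ±√69/√6 = ±√46/2.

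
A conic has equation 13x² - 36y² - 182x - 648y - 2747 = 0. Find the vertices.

(1, -9) and (13, -9)

Group: 13(x² - 14x) -36(y² + 18y) = 2747
Complete the square: 13(x - 7)² -36(y + 9)² = 2747 + 637 - 2916 = 468
Divide by 468: (x - 7)²/36 - (y + 9)²/13 = 1
Hyperbola, center (7, -9), transverse axis horizontal; a² = 36, b² = 13.
a = 6. Vertices at (h ± a, k).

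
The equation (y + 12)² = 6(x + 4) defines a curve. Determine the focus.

(-5/2, -12)

Vertex (-4, -12); 4p = 6 so p = 3/2. Opens right.
Focus is p units from the vertex along the axis: (h + p, k).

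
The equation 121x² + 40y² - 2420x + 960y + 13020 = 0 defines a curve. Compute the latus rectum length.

80/11

Group the x- and y-terms: 121(x² - 20x) + 40(y² + 24y) = -13020
Complete the square in x and y: 121(x - 10)² + 40(y + 12)² = -13020 + 12100 + 5760 = 4840
Divide by 4840: (x - 10)²/40 + (y + 12)²/121 = 1
Ellipse, center (10, -12), major axis vertical; a² = 121, b² = 40.
Latus rectum length = 2b²/a = 2·40/11 = 80/11.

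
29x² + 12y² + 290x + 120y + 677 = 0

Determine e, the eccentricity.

e = √493/29

Rearranging, 29(x² + 10x) + 12(y² + 10y) = -677.
Complete the square: 29(x + 5)² + 12(y + 5)² = -677 + 725 + 300 = 348
Divide by 348: (x + 5)²/12 + (y + 5)²/29 = 1
Ellipse, center (-5, -5), major axis vertical; a² = 29, b² = 12.
c² = a² - b² = 17, so c = √17.
e = c/a = √17/√29 = √493/29.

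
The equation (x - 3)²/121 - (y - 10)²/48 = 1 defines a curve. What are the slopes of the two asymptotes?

Center (3, 10). The positive term is the x-term, so the transverse axis is horizontal; a² = 121, b² = 48.
For a horizontal hyperbola the asymptotes have slope ±b/a.
Here that is ±4√3/11.

4√3/11 and -4√3/11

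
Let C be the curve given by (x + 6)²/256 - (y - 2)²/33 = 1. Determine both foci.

Center (-6, 2). The positive term is the x-term, so the transverse axis is horizontal; a² = 256, b² = 33.
c² = a² + b² = 256 + 33 = 289, so c = 17.
Foci lie on the horizontal axis through the center: (h ± c, k).

(-23, 2) and (11, 2)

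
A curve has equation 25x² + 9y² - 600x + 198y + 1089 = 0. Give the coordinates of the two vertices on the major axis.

Collect terms: 25(x² - 24x) + 9(y² + 22y) = -1089
25(x - 12)² + 9(y + 11)² = -1089 + 3600 + 1089 = 3600
Dividing both sides by 3600: (x - 12)²/144 + (y + 11)²/400 = 1
Ellipse, center (12, -11), major axis vertical; a² = 400, b² = 144.
a = 20. Vertices at (h, k ± a).

(12, -31) and (12, 9)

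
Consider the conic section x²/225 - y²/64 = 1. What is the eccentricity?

Center (0, 0). The positive term is the x-term, so the transverse axis is horizontal; a² = 225, b² = 64.
c² = a² + b² = 289, so c = 17.
e = c/a = 17/15.

e = 17/15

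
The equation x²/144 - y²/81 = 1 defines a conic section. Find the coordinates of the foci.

(-15, 0) and (15, 0)

Center (0, 0). The positive term is the x-term, so the transverse axis is horizontal; a² = 144, b² = 81.
c² = a² + b² = 144 + 81 = 225, so c = 15.
Foci lie on the horizontal axis through the center: (h ± c, k).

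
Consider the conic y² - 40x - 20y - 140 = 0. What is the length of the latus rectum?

40

Only y is squared. Complete the square in y: (y - 10)² = 40(x + 6).
Vertex (-6, 10); 4p = 40 so p = 10. Opens right.
Latus rectum length = |4p| = 40.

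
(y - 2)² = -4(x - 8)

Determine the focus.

Vertex (8, 2); 4p = -4 so p = -1. Opens left.
Focus is p units from the vertex along the axis: (h + p, k).

(7, 2)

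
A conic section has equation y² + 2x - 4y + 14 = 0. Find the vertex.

(-5, 2)

Only y is squared. Complete the square in y: (y - 2)² = -2(x + 5).
Vertex (-5, 2); 4p = -2 so p = -1/2. Opens left.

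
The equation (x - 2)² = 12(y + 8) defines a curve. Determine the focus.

(2, -5)

Vertex (2, -8); 4p = 12 so p = 3. Opens up.
Focus is p units from the vertex along the axis: (h, k + p).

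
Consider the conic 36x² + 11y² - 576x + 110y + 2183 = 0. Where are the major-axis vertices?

(8, -11) and (8, 1)

Group: 36(x² - 16x) + 11(y² + 10y) = -2183
Completing the square gives 36(x - 8)² + 11(y + 5)² = -2183 + 2304 + 275 = 396.
Divide through by 396 to get (x - 8)²/11 + (y + 5)²/36 = 1.
Ellipse, center (8, -5), major axis vertical; a² = 36, b² = 11.
a = 6. Vertices at (h, k ± a).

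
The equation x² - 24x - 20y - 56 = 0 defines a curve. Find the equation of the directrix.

y = -15

Only x is squared. Complete the square in x: (x - 12)² = 20(y + 10).
Vertex (12, -10); 4p = 20 so p = 5. Opens up.
Directrix is the horizontal line y = k − p = -10 − (5) = -15.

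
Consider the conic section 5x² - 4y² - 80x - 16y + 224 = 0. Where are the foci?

Rearranging, 5(x² - 16x) -4(y² + 4y) = -224.
Complete the square in x and y: 5(x - 8)² -4(y + 2)² = -224 + 320 - 16 = 80
Divide by 80: (x - 8)²/16 - (y + 2)²/20 = 1
Hyperbola, center (8, -2), transverse axis horizontal; a² = 16, b² = 20.
c² = a² + b² = 16 + 20 = 36, so c = 6.
Foci lie on the horizontal axis through the center: (h ± c, k).

(2, -2) and (14, -2)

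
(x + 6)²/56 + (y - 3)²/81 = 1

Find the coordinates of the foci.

(-6, -2) and (-6, 8)

Center (-6, 3). The larger denominator 81 sits under the y-term, so the major axis is vertical; a² = 81, b² = 56.
c² = a² - b² = 81 - 56 = 25, so c = 5.
Foci lie on the vertical axis through the center: (h, k ± c).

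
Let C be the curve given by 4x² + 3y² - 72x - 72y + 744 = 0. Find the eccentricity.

Group the x- and y-terms: 4(x² - 18x) + 3(y² - 24y) = -744
Complete the square in x and y: 4(x - 9)² + 3(y - 12)² = -744 + 324 + 432 = 12
Divide through by 12 to get (x - 9)²/3 + (y - 12)²/4 = 1.
Ellipse, center (9, 12), major axis vertical; a² = 4, b² = 3.
c² = a² - b² = 1, so c = 1.
e = c/a = 1/2.

e = 1/2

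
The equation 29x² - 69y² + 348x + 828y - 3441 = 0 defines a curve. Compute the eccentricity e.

e = 7√138/69

29(x² + 12x) -69(y² - 12y) = 3441
29(x + 6)² -69(y - 6)² = 3441 + 1044 - 2484 = 2001
Divide through by 2001 to get (x + 6)²/69 - (y - 6)²/29 = 1.
Hyperbola, center (-6, 6), transverse axis horizontal; a² = 69, b² = 29.
c² = a² + b² = 98, so c = 7√2.
e = c/a = 7√2/√69 = 7√138/69.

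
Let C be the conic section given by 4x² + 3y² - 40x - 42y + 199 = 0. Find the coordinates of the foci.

4(x² - 10x) + 3(y² - 14y) = -199
Complete the square in x and y: 4(x - 5)² + 3(y - 7)² = -199 + 100 + 147 = 48
Divide by 48: (x - 5)²/12 + (y - 7)²/16 = 1
Ellipse, center (5, 7), major axis vertical; a² = 16, b² = 12.
c² = a² - b² = 16 - 12 = 4, so c = 2.
Foci lie on the vertical axis through the center: (h, k ± c).

(5, 5) and (5, 9)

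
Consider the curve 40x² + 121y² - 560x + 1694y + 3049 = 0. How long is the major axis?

22

Group the x- and y-terms: 40(x² - 14x) + 121(y² + 14y) = -3049
40(x - 7)² + 121(y + 7)² = -3049 + 1960 + 5929 = 4840
Divide through by 4840 to get (x - 7)²/121 + (y + 7)²/40 = 1.
Ellipse, center (7, -7), major axis horizontal; a² = 121, b² = 40.
a² = 121 so a = 11; the major axis has length 2a = 22.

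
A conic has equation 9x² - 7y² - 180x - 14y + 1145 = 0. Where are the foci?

(10, -9) and (10, 7)

Group the x- and y-terms: 9(x² - 20x) -7(y² + 2y) = -1145
9(x - 10)² -7(y + 1)² = -1145 + 900 - 7 = -252
Dividing both sides by -252: (y + 1)²/36 - (x - 10)²/28 = 1
Hyperbola, center (10, -1), transverse axis vertical; a² = 36, b² = 28.
c² = a² + b² = 36 + 28 = 64, so c = 8.
Foci lie on the vertical axis through the center: (h, k ± c).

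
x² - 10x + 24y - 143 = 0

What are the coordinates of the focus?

(5, 1)

Only x is squared. Complete the square in x: (x - 5)² = -24(y - 7).
Vertex (5, 7); 4p = -24 so p = -6. Opens down.
Focus is p units from the vertex along the axis: (h, k + p).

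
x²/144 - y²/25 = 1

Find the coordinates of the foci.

(-13, 0) and (13, 0)

Center (0, 0). The positive term is the x-term, so the transverse axis is horizontal; a² = 144, b² = 25.
c² = a² + b² = 144 + 25 = 169, so c = 13.
Foci lie on the horizontal axis through the center: (h ± c, k).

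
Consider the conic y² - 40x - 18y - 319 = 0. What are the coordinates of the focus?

(0, 9)

Only y is squared. Complete the square in y: (y - 9)² = 40(x + 10).
Vertex (-10, 9); 4p = 40 so p = 10. Opens right.
Focus is p units from the vertex along the axis: (h + p, k).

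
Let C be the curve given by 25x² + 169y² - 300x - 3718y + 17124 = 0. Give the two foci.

(-6, 11) and (18, 11)

Group the x- and y-terms: 25(x² - 12x) + 169(y² - 22y) = -17124
Complete the square: 25(x - 6)² + 169(y - 11)² = -17124 + 900 + 20449 = 4225
Dividing both sides by 4225: (x - 6)²/169 + (y - 11)²/25 = 1
Ellipse, center (6, 11), major axis horizontal; a² = 169, b² = 25.
c² = a² - b² = 169 - 25 = 144, so c = 12.
Foci lie on the horizontal axis through the center: (h ± c, k).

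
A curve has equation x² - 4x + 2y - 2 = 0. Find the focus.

(2, 5/2)

Only x is squared. Complete the square in x: (x - 2)² = -2(y - 3).
Vertex (2, 3); 4p = -2 so p = -1/2. Opens down.
Focus is p units from the vertex along the axis: (h, k + p).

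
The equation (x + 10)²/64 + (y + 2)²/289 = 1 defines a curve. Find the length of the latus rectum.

Center (-10, -2). The larger denominator 289 sits under the y-term, so the major axis is vertical; a² = 289, b² = 64.
Latus rectum length = 2b²/a = 2·64/17 = 128/17.

128/17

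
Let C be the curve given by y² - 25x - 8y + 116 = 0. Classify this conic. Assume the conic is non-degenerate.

parabola

No xy term. Coefficients of x² and y² are A = 0, C = 1.
Exactly one squared variable ⇒ parabola.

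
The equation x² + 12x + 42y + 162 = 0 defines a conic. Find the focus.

(-6, -27/2)

Only x is squared. Complete the square in x: (x + 6)² = -42(y + 3).
Vertex (-6, -3); 4p = -42 so p = -21/2. Opens down.
Focus is p units from the vertex along the axis: (h, k + p).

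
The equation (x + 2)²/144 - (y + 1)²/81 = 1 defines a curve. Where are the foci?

Center (-2, -1). The positive term is the x-term, so the transverse axis is horizontal; a² = 144, b² = 81.
c² = a² + b² = 144 + 81 = 225, so c = 15.
Foci lie on the horizontal axis through the center: (h ± c, k).

(-17, -1) and (13, -1)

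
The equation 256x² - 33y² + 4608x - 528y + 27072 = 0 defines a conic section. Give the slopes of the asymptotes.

Group the x- and y-terms: 256(x² + 18x) -33(y² + 16y) = -27072
Complete the square in x and y: 256(x + 9)² -33(y + 8)² = -27072 + 20736 - 2112 = -8448
Divide through by -8448 to get (y + 8)²/256 - (x + 9)²/33 = 1.
Hyperbola, center (-9, -8), transverse axis vertical; a² = 256, b² = 33.
For a vertical hyperbola the asymptotes have slope ±a/b.
Here that is ±16/√33 = ±16√33/33.

16√33/33 and -16√33/33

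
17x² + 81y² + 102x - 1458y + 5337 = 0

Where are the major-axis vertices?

Collect terms: 17(x² + 6x) + 81(y² - 18y) = -5337
Complete the square: 17(x + 3)² + 81(y - 9)² = -5337 + 153 + 6561 = 1377
Divide by 1377: (x + 3)²/81 + (y - 9)²/17 = 1
Ellipse, center (-3, 9), major axis horizontal; a² = 81, b² = 17.
a = 9. Vertices at (h ± a, k).

(-12, 9) and (6, 9)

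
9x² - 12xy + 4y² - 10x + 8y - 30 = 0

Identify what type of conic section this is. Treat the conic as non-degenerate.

A = 9, B = -12, C = 4.
Discriminant B² − 4AC = (-12)² − 4·9·4 = 0.
B² − 4AC = 0 ⇒ parabola.

parabola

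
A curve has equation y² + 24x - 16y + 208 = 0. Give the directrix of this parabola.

x = 0

Only y is squared. Complete the square in y: (y - 8)² = -24(x + 6).
Vertex (-6, 8); 4p = -24 so p = -6. Opens left.
Directrix is the vertical line x = h − p = -6 − (-6) = 0.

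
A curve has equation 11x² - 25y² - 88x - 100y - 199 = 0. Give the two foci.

(-2, -2) and (10, -2)

Rearranging, 11(x² - 8x) -25(y² + 4y) = 199.
11(x - 4)² -25(y + 2)² = 199 + 176 - 100 = 275
Divide by 275: (x - 4)²/25 - (y + 2)²/11 = 1
Hyperbola, center (4, -2), transverse axis horizontal; a² = 25, b² = 11.
c² = a² + b² = 25 + 11 = 36, so c = 6.
Foci lie on the horizontal axis through the center: (h ± c, k).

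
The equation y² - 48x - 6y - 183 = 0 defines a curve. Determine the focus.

Only y is squared. Complete the square in y: (y - 3)² = 48(x + 4).
Vertex (-4, 3); 4p = 48 so p = 12. Opens right.
Focus is p units from the vertex along the axis: (h + p, k).

(8, 3)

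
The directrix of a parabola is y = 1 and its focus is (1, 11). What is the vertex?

(1, 6)

The vertex is the midpoint between the focus and the directrix along the axis of symmetry.
Axis is vertical (directrix is horizontal). Vertex y-coordinate = (11 + 1)/2 = 6; x-coordinate = 1.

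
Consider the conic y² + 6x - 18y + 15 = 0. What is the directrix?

Only y is squared. Complete the square in y: (y - 9)² = -6(x - 11).
Vertex (11, 9); 4p = -6 so p = -3/2. Opens left.
Directrix is the vertical line x = h − p = 11 − (-3/2) = 25/2.

x = 25/2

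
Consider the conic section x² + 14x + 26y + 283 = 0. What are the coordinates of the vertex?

(-7, -9)

Only x is squared. Complete the square in x: (x + 7)² = -26(y + 9).
Vertex (-7, -9); 4p = -26 so p = -13/2. Opens down.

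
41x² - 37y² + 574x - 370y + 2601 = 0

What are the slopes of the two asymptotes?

41(x² + 14x) -37(y² + 10y) = -2601
Complete the square in x and y: 41(x + 7)² -37(y + 5)² = -2601 + 2009 - 925 = -1517
Dividing both sides by -1517: (y + 5)²/41 - (x + 7)²/37 = 1
Hyperbola, center (-7, -5), transverse axis vertical; a² = 41, b² = 37.
For a vertical hyperbola the asymptotes have slope ±a/b.
Here that is ±√41/√37 = ±√1517/37.

√1517/37 and -√1517/37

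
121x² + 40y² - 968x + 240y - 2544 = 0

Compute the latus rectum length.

80/11

Group the x- and y-terms: 121(x² - 8x) + 40(y² + 6y) = 2544
121(x - 4)² + 40(y + 3)² = 2544 + 1936 + 360 = 4840
Dividing both sides by 4840: (x - 4)²/40 + (y + 3)²/121 = 1
Ellipse, center (4, -3), major axis vertical; a² = 121, b² = 40.
Latus rectum length = 2b²/a = 2·40/11 = 80/11.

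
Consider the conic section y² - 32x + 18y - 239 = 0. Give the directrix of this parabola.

x = -18

Only y is squared. Complete the square in y: (y + 9)² = 32(x + 10).
Vertex (-10, -9); 4p = 32 so p = 8. Opens right.
Directrix is the vertical line x = h − p = -10 − (8) = -18.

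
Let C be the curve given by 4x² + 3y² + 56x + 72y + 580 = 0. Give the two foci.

4(x² + 14x) + 3(y² + 24y) = -580
4(x + 7)² + 3(y + 12)² = -580 + 196 + 432 = 48
Dividing both sides by 48: (x + 7)²/12 + (y + 12)²/16 = 1
Ellipse, center (-7, -12), major axis vertical; a² = 16, b² = 12.
c² = a² - b² = 16 - 12 = 4, so c = 2.
Foci lie on the vertical axis through the center: (h, k ± c).

(-7, -14) and (-7, -10)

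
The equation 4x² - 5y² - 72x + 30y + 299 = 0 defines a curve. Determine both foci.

(9, 0) and (9, 6)

Collect terms: 4(x² - 18x) -5(y² - 6y) = -299
4(x - 9)² -5(y - 3)² = -299 + 324 - 45 = -20
Dividing both sides by -20: (y - 3)²/4 - (x - 9)²/5 = 1
Hyperbola, center (9, 3), transverse axis vertical; a² = 4, b² = 5.
c² = a² + b² = 4 + 5 = 9, so c = 3.
Foci lie on the vertical axis through the center: (h, k ± c).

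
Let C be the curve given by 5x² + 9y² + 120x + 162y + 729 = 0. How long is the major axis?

24

5(x² + 24x) + 9(y² + 18y) = -729
Complete the square in x and y: 5(x + 12)² + 9(y + 9)² = -729 + 720 + 729 = 720
Dividing both sides by 720: (x + 12)²/144 + (y + 9)²/80 = 1
Ellipse, center (-12, -9), major axis horizontal; a² = 144, b² = 80.
a² = 144 so a = 12; the major axis has length 2a = 24.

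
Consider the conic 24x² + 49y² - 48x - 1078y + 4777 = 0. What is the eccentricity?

e = 5/7

Group: 24(x² - 2x) + 49(y² - 22y) = -4777
24(x - 1)² + 49(y - 11)² = -4777 + 24 + 5929 = 1176
Divide by 1176: (x - 1)²/49 + (y - 11)²/24 = 1
Ellipse, center (1, 11), major axis horizontal; a² = 49, b² = 24.
c² = a² - b² = 25, so c = 5.
e = c/a = 5/7.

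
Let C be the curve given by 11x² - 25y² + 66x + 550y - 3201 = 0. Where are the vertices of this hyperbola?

Group: 11(x² + 6x) -25(y² - 22y) = 3201
Complete the square: 11(x + 3)² -25(y - 11)² = 3201 + 99 - 3025 = 275
Dividing both sides by 275: (x + 3)²/25 - (y - 11)²/11 = 1
Hyperbola, center (-3, 11), transverse axis horizontal; a² = 25, b² = 11.
a = 5. Vertices at (h ± a, k).

(-8, 11) and (2, 11)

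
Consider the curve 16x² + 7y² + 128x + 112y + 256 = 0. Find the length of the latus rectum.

7

Group the x- and y-terms: 16(x² + 8x) + 7(y² + 16y) = -256
16(x + 4)² + 7(y + 8)² = -256 + 256 + 448 = 448
Divide by 448: (x + 4)²/28 + (y + 8)²/64 = 1
Ellipse, center (-4, -8), major axis vertical; a² = 64, b² = 28.
Latus rectum length = 2b²/a = 2·28/8 = 7.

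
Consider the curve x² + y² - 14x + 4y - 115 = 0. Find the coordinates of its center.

Rearranging, (x² - 14x) + (y² + 4y) = 115.
Complete the square: (x - 7)² + (y + 2)² = 115 + 49 + 4 = 168
So (x - 7)² + (y + 2)² = 168.
Circle centered at (7, -2) with r² = 168.

(7, -2)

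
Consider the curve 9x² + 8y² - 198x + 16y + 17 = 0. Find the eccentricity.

e = 1/3

9(x² - 22x) + 8(y² + 2y) = -17
Completing the square gives 9(x - 11)² + 8(y + 1)² = -17 + 1089 + 8 = 1080.
Divide by 1080: (x - 11)²/120 + (y + 1)²/135 = 1
Ellipse, center (11, -1), major axis vertical; a² = 135, b² = 120.
c² = a² - b² = 15, so c = √15.
e = c/a = √15/3√15 = 1/3.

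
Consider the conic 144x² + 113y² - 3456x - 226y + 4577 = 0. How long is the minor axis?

Collect terms: 144(x² - 24x) + 113(y² - 2y) = -4577
Complete the square: 144(x - 12)² + 113(y - 1)² = -4577 + 20736 + 113 = 16272
Divide through by 16272 to get (x - 12)²/113 + (y - 1)²/144 = 1.
Ellipse, center (12, 1), major axis vertical; a² = 144, b² = 113.
b² = 113 so b = √113; the minor axis has length 2b = 2√113.

2√113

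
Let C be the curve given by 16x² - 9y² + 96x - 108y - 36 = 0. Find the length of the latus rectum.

16(x² + 6x) -9(y² + 12y) = 36
Complete the square: 16(x + 3)² -9(y + 6)² = 36 + 144 - 324 = -144
Dividing both sides by -144: (y + 6)²/16 - (x + 3)²/9 = 1
Hyperbola, center (-3, -6), transverse axis vertical; a² = 16, b² = 9.
Latus rectum length = 2b²/a = 2·9/4 = 9/2.

9/2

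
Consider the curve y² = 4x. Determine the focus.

Vertex (0, 0); 4p = 4 so p = 1. Opens right.
Focus is p units from the vertex along the axis: (h + p, k).

(1, 0)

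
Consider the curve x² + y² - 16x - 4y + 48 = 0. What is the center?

Collect terms: (x² - 16x) + (y² - 4y) = -48
Complete the square: (x - 8)² + (y - 2)² = -48 + 64 + 4 = 20
So (x - 8)² + (y - 2)² = 20.
Circle centered at (8, 2) with r² = 20.

(8, 2)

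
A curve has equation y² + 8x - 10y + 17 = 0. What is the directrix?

x = 3

Only y is squared. Complete the square in y: (y - 5)² = -8(x - 1).
Vertex (1, 5); 4p = -8 so p = -2. Opens left.
Directrix is the vertical line x = h − p = 1 − (-2) = 3.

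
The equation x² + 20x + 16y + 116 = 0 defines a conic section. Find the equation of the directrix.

Only x is squared. Complete the square in x: (x + 10)² = -16(y + 1).
Vertex (-10, -1); 4p = -16 so p = -4. Opens down.
Directrix is the horizontal line y = k − p = -1 − (-4) = 3.

y = 3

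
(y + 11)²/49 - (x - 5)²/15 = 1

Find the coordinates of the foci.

Center (5, -11). The positive term is the y-term, so the transverse axis is vertical; a² = 49, b² = 15.
c² = a² + b² = 49 + 15 = 64, so c = 8.
Foci lie on the vertical axis through the center: (h, k ± c).

(5, -19) and (5, -3)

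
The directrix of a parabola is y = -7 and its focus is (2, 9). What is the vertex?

The vertex is the midpoint between the focus and the directrix along the axis of symmetry.
Axis is vertical (directrix is horizontal). Vertex y-coordinate = (9 + (-7))/2 = 1; x-coordinate = 2.

(2, 1)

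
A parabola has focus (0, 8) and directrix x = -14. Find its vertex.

(-7, 8)

The vertex is the midpoint between the focus and the directrix along the axis of symmetry.
Axis is horizontal (directrix is vertical). Vertex x-coordinate = (0 + (-14))/2 = -7; y-coordinate = 8.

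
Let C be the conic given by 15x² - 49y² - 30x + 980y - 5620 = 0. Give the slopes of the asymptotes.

√15/7 and -√15/7

Group: 15(x² - 2x) -49(y² - 20y) = 5620
15(x - 1)² -49(y - 10)² = 5620 + 15 - 4900 = 735
Divide through by 735 to get (x - 1)²/49 - (y - 10)²/15 = 1.
Hyperbola, center (1, 10), transverse axis horizontal; a² = 49, b² = 15.
For a horizontal hyperbola the asymptotes have slope ±b/a.
Here that is ±√15/7.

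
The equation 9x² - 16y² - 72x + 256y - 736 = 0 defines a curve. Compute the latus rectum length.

32/3

Collect terms: 9(x² - 8x) -16(y² - 16y) = 736
Complete the square: 9(x - 4)² -16(y - 8)² = 736 + 144 - 1024 = -144
Dividing both sides by -144: (y - 8)²/9 - (x - 4)²/16 = 1
Hyperbola, center (4, 8), transverse axis vertical; a² = 9, b² = 16.
Latus rectum length = 2b²/a = 2·16/3 = 32/3.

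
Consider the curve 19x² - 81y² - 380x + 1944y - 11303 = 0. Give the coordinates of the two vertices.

Collect terms: 19(x² - 20x) -81(y² - 24y) = 11303
Complete the square: 19(x - 10)² -81(y - 12)² = 11303 + 1900 - 11664 = 1539
Divide through by 1539 to get (x - 10)²/81 - (y - 12)²/19 = 1.
Hyperbola, center (10, 12), transverse axis horizontal; a² = 81, b² = 19.
a = 9. Vertices at (h ± a, k).

(1, 12) and (19, 12)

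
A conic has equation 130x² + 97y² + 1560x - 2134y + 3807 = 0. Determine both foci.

(-6, 11 - √33) and (-6, 11 + √33)

Group: 130(x² + 12x) + 97(y² - 22y) = -3807
130(x + 6)² + 97(y - 11)² = -3807 + 4680 + 11737 = 12610
Dividing both sides by 12610: (x + 6)²/97 + (y - 11)²/130 = 1
Ellipse, center (-6, 11), major axis vertical; a² = 130, b² = 97.
c² = a² - b² = 130 - 97 = 33, so c = √33.
Foci lie on the vertical axis through the center: (h, k ± c).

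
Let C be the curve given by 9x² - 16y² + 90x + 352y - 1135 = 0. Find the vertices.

(-5, 5) and (-5, 17)

Rearranging, 9(x² + 10x) -16(y² - 22y) = 1135.
Complete the square in x and y: 9(x + 5)² -16(y - 11)² = 1135 + 225 - 1936 = -576
Dividing both sides by -576: (y - 11)²/36 - (x + 5)²/64 = 1
Hyperbola, center (-5, 11), transverse axis vertical; a² = 36, b² = 64.
a = 6. Vertices at (h, k ± a).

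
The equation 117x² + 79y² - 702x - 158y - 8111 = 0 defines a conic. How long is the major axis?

Group the x- and y-terms: 117(x² - 6x) + 79(y² - 2y) = 8111
Completing the square gives 117(x - 3)² + 79(y - 1)² = 8111 + 1053 + 79 = 9243.
Dividing both sides by 9243: (x - 3)²/79 + (y - 1)²/117 = 1
Ellipse, center (3, 1), major axis vertical; a² = 117, b² = 79.
a² = 117 so a = 3√13; the major axis has length 2a = 6√13.

6√13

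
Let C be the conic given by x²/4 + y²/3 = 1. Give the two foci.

(-1, 0) and (1, 0)

Center (0, 0). The larger denominator 4 sits under the x-term, so the major axis is horizontal; a² = 4, b² = 3.
c² = a² - b² = 4 - 3 = 1, so c = 1.
Foci lie on the horizontal axis through the center: (h ± c, k).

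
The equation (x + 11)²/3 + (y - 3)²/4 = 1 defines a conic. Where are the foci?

(-11, 2) and (-11, 4)

Center (-11, 3). The larger denominator 4 sits under the y-term, so the major axis is vertical; a² = 4, b² = 3.
c² = a² - b² = 4 - 3 = 1, so c = 1.
Foci lie on the vertical axis through the center: (h, k ± c).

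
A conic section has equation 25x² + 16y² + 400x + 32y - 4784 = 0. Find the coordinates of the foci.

(-8, -13) and (-8, 11)

Group: 25(x² + 16x) + 16(y² + 2y) = 4784
Completing the square gives 25(x + 8)² + 16(y + 1)² = 4784 + 1600 + 16 = 6400.
Divide by 6400: (x + 8)²/256 + (y + 1)²/400 = 1
Ellipse, center (-8, -1), major axis vertical; a² = 400, b² = 256.
c² = a² - b² = 400 - 256 = 144, so c = 12.
Foci lie on the vertical axis through the center: (h, k ± c).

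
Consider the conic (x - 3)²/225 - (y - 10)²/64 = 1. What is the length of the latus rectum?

Center (3, 10). The positive term is the x-term, so the transverse axis is horizontal; a² = 225, b² = 64.
Latus rectum length = 2b²/a = 2·64/15 = 128/15.

128/15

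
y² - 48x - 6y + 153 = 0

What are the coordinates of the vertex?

(3, 3)

Only y is squared. Complete the square in y: (y - 3)² = 48(x - 3).
Vertex (3, 3); 4p = 48 so p = 12. Opens right.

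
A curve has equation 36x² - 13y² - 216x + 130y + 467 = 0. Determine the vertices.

36(x² - 6x) -13(y² - 10y) = -467
Complete the square in x and y: 36(x - 3)² -13(y - 5)² = -467 + 324 - 325 = -468
Divide through by -468 to get (y - 5)²/36 - (x - 3)²/13 = 1.
Hyperbola, center (3, 5), transverse axis vertical; a² = 36, b² = 13.
a = 6. Vertices at (h, k ± a).

(3, -1) and (3, 11)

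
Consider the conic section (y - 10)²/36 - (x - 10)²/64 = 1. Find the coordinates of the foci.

(10, 0) and (10, 20)

Center (10, 10). The positive term is the y-term, so the transverse axis is vertical; a² = 36, b² = 64.
c² = a² + b² = 36 + 64 = 100, so c = 10.
Foci lie on the vertical axis through the center: (h, k ± c).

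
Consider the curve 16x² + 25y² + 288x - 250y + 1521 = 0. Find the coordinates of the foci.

(-12, 5) and (-6, 5)

16(x² + 18x) + 25(y² - 10y) = -1521
Completing the square gives 16(x + 9)² + 25(y - 5)² = -1521 + 1296 + 625 = 400.
Divide by 400: (x + 9)²/25 + (y - 5)²/16 = 1
Ellipse, center (-9, 5), major axis horizontal; a² = 25, b² = 16.
c² = a² - b² = 25 - 16 = 9, so c = 3.
Foci lie on the horizontal axis through the center: (h ± c, k).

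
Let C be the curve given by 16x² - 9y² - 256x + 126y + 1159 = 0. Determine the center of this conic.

Collect terms: 16(x² - 16x) -9(y² - 14y) = -1159
16(x - 8)² -9(y - 7)² = -1159 + 1024 - 441 = -576
Divide by -576: (y - 7)²/64 - (x - 8)²/36 = 1
Hyperbola with center (8, 7).

(8, 7)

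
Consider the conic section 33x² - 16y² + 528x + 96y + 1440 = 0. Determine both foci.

Group the x- and y-terms: 33(x² + 16x) -16(y² - 6y) = -1440
Complete the square in x and y: 33(x + 8)² -16(y - 3)² = -1440 + 2112 - 144 = 528
Dividing both sides by 528: (x + 8)²/16 - (y - 3)²/33 = 1
Hyperbola, center (-8, 3), transverse axis horizontal; a² = 16, b² = 33.
c² = a² + b² = 16 + 33 = 49, so c = 7.
Foci lie on the horizontal axis through the center: (h ± c, k).

(-15, 3) and (-1, 3)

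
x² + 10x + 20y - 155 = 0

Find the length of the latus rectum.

20

Only x is squared. Complete the square in x: (x + 5)² = -20(y - 9).
Vertex (-5, 9); 4p = -20 so p = -5. Opens down.
Latus rectum length = |4p| = 20.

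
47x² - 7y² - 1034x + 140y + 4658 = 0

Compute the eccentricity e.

47(x² - 22x) -7(y² - 20y) = -4658
Complete the square: 47(x - 11)² -7(y - 10)² = -4658 + 5687 - 700 = 329
Divide by 329: (x - 11)²/7 - (y - 10)²/47 = 1
Hyperbola, center (11, 10), transverse axis horizontal; a² = 7, b² = 47.
c² = a² + b² = 54, so c = 3√6.
e = c/a = 3√6/√7 = 3√42/7.

e = 3√42/7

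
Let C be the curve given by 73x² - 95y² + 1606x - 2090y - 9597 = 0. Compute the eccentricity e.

e = 2√3990/95

Collect terms: 73(x² + 22x) -95(y² + 22y) = 9597
Completing the square gives 73(x + 11)² -95(y + 11)² = 9597 + 8833 - 11495 = 6935.
Dividing both sides by 6935: (x + 11)²/95 - (y + 11)²/73 = 1
Hyperbola, center (-11, -11), transverse axis horizontal; a² = 95, b² = 73.
c² = a² + b² = 168, so c = 2√42.
e = c/a = 2√42/√95 = 2√3990/95.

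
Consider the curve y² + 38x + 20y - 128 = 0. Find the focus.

Only y is squared. Complete the square in y: (y + 10)² = -38(x - 6).
Vertex (6, -10); 4p = -38 so p = -19/2. Opens left.
Focus is p units from the vertex along the axis: (h + p, k).

(-7/2, -10)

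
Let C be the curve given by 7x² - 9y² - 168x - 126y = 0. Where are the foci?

Group the x- and y-terms: 7(x² - 24x) -9(y² + 14y) = 0
Completing the square gives 7(x - 12)² -9(y + 7)² = 0 + 1008 - 441 = 567.
Divide through by 567 to get (x - 12)²/81 - (y + 7)²/63 = 1.
Hyperbola, center (12, -7), transverse axis horizontal; a² = 81, b² = 63.
c² = a² + b² = 81 + 63 = 144, so c = 12.
Foci lie on the horizontal axis through the center: (h ± c, k).

(0, -7) and (24, -7)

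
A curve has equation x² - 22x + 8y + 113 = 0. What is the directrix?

y = 3

Only x is squared. Complete the square in x: (x - 11)² = -8(y - 1).
Vertex (11, 1); 4p = -8 so p = -2. Opens down.
Directrix is the horizontal line y = k − p = 1 − (-2) = 3.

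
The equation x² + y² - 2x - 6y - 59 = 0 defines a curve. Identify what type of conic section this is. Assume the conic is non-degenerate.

circle

No xy term. Coefficients of x² and y² are A = 1, C = 1.
A = C (same sign) ⇒ circle.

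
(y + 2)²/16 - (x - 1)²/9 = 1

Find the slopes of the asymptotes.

Center (1, -2). The positive term is the y-term, so the transverse axis is vertical; a² = 16, b² = 9.
For a vertical hyperbola the asymptotes have slope ±a/b.
Here that is ±4/3.

4/3 and -4/3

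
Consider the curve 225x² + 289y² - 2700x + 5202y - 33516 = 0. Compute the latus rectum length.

450/17

Rearranging, 225(x² - 12x) + 289(y² + 18y) = 33516.
Complete the square in x and y: 225(x - 6)² + 289(y + 9)² = 33516 + 8100 + 23409 = 65025
Dividing both sides by 65025: (x - 6)²/289 + (y + 9)²/225 = 1
Ellipse, center (6, -9), major axis horizontal; a² = 289, b² = 225.
Latus rectum length = 2b²/a = 2·225/17 = 450/17.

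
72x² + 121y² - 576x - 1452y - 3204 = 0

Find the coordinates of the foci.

(-3, 6) and (11, 6)

72(x² - 8x) + 121(y² - 12y) = 3204
72(x - 4)² + 121(y - 6)² = 3204 + 1152 + 4356 = 8712
Dividing both sides by 8712: (x - 4)²/121 + (y - 6)²/72 = 1
Ellipse, center (4, 6), major axis horizontal; a² = 121, b² = 72.
c² = a² - b² = 121 - 72 = 49, so c = 7.
Foci lie on the horizontal axis through the center: (h ± c, k).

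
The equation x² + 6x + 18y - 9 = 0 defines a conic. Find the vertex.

Only x is squared. Complete the square in x: (x + 3)² = -18(y - 1).
Vertex (-3, 1); 4p = -18 so p = -9/2. Opens down.

(-3, 1)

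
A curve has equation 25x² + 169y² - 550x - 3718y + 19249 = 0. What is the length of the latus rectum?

50/13

25(x² - 22x) + 169(y² - 22y) = -19249
Complete the square: 25(x - 11)² + 169(y - 11)² = -19249 + 3025 + 20449 = 4225
Dividing both sides by 4225: (x - 11)²/169 + (y - 11)²/25 = 1
Ellipse, center (11, 11), major axis horizontal; a² = 169, b² = 25.
Latus rectum length = 2b²/a = 2·25/13 = 50/13.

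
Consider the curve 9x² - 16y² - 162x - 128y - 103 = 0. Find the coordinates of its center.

9(x² - 18x) -16(y² + 8y) = 103
Complete the square in x and y: 9(x - 9)² -16(y + 4)² = 103 + 729 - 256 = 576
Dividing both sides by 576: (x - 9)²/64 - (y + 4)²/36 = 1
Hyperbola with center (9, -4).

(9, -4)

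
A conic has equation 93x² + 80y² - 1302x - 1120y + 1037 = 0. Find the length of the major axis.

2√93

Group the x- and y-terms: 93(x² - 14x) + 80(y² - 14y) = -1037
Complete the square in x and y: 93(x - 7)² + 80(y - 7)² = -1037 + 4557 + 3920 = 7440
Divide through by 7440 to get (x - 7)²/80 + (y - 7)²/93 = 1.
Ellipse, center (7, 7), major axis vertical; a² = 93, b² = 80.
a² = 93 so a = √93; the major axis has length 2a = 2√93.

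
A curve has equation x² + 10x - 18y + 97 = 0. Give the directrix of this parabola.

y = -1/2

Only x is squared. Complete the square in x: (x + 5)² = 18(y - 4).
Vertex (-5, 4); 4p = 18 so p = 9/2. Opens up.
Directrix is the horizontal line y = k − p = 4 − (9/2) = -1/2.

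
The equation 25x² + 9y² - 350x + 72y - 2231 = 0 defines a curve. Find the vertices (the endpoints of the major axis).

(7, -24) and (7, 16)

Collect terms: 25(x² - 14x) + 9(y² + 8y) = 2231
Complete the square: 25(x - 7)² + 9(y + 4)² = 2231 + 1225 + 144 = 3600
Dividing both sides by 3600: (x - 7)²/144 + (y + 4)²/400 = 1
Ellipse, center (7, -4), major axis vertical; a² = 400, b² = 144.
a = 20. Vertices at (h, k ± a).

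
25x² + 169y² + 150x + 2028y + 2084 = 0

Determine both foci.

Rearranging, 25(x² + 6x) + 169(y² + 12y) = -2084.
Completing the square gives 25(x + 3)² + 169(y + 6)² = -2084 + 225 + 6084 = 4225.
Divide through by 4225 to get (x + 3)²/169 + (y + 6)²/25 = 1.
Ellipse, center (-3, -6), major axis horizontal; a² = 169, b² = 25.
c² = a² - b² = 169 - 25 = 144, so c = 12.
Foci lie on the horizontal axis through the center: (h ± c, k).

(-15, -6) and (9, -6)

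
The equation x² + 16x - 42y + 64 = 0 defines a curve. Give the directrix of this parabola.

Only x is squared. Complete the square in x: (x + 8)² = 42y.
Vertex (-8, 0); 4p = 42 so p = 21/2. Opens up.
Directrix is the horizontal line y = k − p = 0 − (21/2) = -21/2.

y = -21/2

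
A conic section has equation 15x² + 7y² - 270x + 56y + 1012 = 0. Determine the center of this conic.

Group the x- and y-terms: 15(x² - 18x) + 7(y² + 8y) = -1012
Complete the square: 15(x - 9)² + 7(y + 4)² = -1012 + 1215 + 112 = 315
Divide by 315: (x - 9)²/21 + (y + 4)²/45 = 1
Ellipse with center (9, -4).

(9, -4)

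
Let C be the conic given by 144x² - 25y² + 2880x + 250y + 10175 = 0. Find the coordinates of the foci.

Group: 144(x² + 20x) -25(y² - 10y) = -10175
Complete the square in x and y: 144(x + 10)² -25(y - 5)² = -10175 + 14400 - 625 = 3600
Dividing both sides by 3600: (x + 10)²/25 - (y - 5)²/144 = 1
Hyperbola, center (-10, 5), transverse axis horizontal; a² = 25, b² = 144.
c² = a² + b² = 25 + 144 = 169, so c = 13.
Foci lie on the horizontal axis through the center: (h ± c, k).

(-23, 5) and (3, 5)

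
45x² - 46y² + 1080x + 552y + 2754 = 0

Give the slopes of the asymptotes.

Group: 45(x² + 24x) -46(y² - 12y) = -2754
Complete the square in x and y: 45(x + 12)² -46(y - 6)² = -2754 + 6480 - 1656 = 2070
Dividing both sides by 2070: (x + 12)²/46 - (y - 6)²/45 = 1
Hyperbola, center (-12, 6), transverse axis horizontal; a² = 46, b² = 45.
For a horizontal hyperbola the asymptotes have slope ±b/a.
Here that is ±3√5/√46 = ±3√230/46.

3√230/46 and -3√230/46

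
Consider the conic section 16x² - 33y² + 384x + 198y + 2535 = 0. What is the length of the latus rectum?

33/2

Collect terms: 16(x² + 24x) -33(y² - 6y) = -2535
Complete the square: 16(x + 12)² -33(y - 3)² = -2535 + 2304 - 297 = -528
Divide through by -528 to get (y - 3)²/16 - (x + 12)²/33 = 1.
Hyperbola, center (-12, 3), transverse axis vertical; a² = 16, b² = 33.
Latus rectum length = 2b²/a = 2·33/4 = 33/2.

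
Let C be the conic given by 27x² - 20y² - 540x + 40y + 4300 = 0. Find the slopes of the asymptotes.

3√15/10 and -3√15/10

Group the x- and y-terms: 27(x² - 20x) -20(y² - 2y) = -4300
27(x - 10)² -20(y - 1)² = -4300 + 2700 - 20 = -1620
Dividing both sides by -1620: (y - 1)²/81 - (x - 10)²/60 = 1
Hyperbola, center (10, 1), transverse axis vertical; a² = 81, b² = 60.
For a vertical hyperbola the asymptotes have slope ±a/b.
Here that is ±9/2√15 = ±3√15/10.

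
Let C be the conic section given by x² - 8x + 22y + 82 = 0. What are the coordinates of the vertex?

Only x is squared. Complete the square in x: (x - 4)² = -22(y + 3).
Vertex (4, -3); 4p = -22 so p = -11/2. Opens down.

(4, -3)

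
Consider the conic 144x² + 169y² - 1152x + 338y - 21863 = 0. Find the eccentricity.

Collect terms: 144(x² - 8x) + 169(y² + 2y) = 21863
Complete the square in x and y: 144(x - 4)² + 169(y + 1)² = 21863 + 2304 + 169 = 24336
Divide by 24336: (x - 4)²/169 + (y + 1)²/144 = 1
Ellipse, center (4, -1), major axis horizontal; a² = 169, b² = 144.
c² = a² - b² = 25, so c = 5.
e = c/a = 5/13.

e = 5/13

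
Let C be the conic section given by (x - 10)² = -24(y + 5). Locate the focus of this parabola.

Vertex (10, -5); 4p = -24 so p = -6. Opens down.
Focus is p units from the vertex along the axis: (h, k + p).

(10, -11)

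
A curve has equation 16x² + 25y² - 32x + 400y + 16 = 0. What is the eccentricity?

e = 3/5

Collect terms: 16(x² - 2x) + 25(y² + 16y) = -16
Complete the square in x and y: 16(x - 1)² + 25(y + 8)² = -16 + 16 + 1600 = 1600
Divide through by 1600 to get (x - 1)²/100 + (y + 8)²/64 = 1.
Ellipse, center (1, -8), major axis horizontal; a² = 100, b² = 64.
c² = a² - b² = 36, so c = 6.
e = c/a = 6/10 = 3/5.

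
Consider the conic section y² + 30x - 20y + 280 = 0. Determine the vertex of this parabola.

(-6, 10)

Only y is squared. Complete the square in y: (y - 10)² = -30(x + 6).
Vertex (-6, 10); 4p = -30 so p = -15/2. Opens left.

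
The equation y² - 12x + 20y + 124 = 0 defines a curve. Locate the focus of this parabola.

(5, -10)

Only y is squared. Complete the square in y: (y + 10)² = 12(x - 2).
Vertex (2, -10); 4p = 12 so p = 3. Opens right.
Focus is p units from the vertex along the axis: (h + p, k).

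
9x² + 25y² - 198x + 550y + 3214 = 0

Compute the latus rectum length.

Rearranging, 9(x² - 22x) + 25(y² + 22y) = -3214.
Completing the square gives 9(x - 11)² + 25(y + 11)² = -3214 + 1089 + 3025 = 900.
Divide through by 900 to get (x - 11)²/100 + (y + 11)²/36 = 1.
Ellipse, center (11, -11), major axis horizontal; a² = 100, b² = 36.
Latus rectum length = 2b²/a = 2·36/10 = 36/5.

36/5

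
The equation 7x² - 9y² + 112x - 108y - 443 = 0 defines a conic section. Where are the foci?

7(x² + 16x) -9(y² + 12y) = 443
Completing the square gives 7(x + 8)² -9(y + 6)² = 443 + 448 - 324 = 567.
Divide by 567: (x + 8)²/81 - (y + 6)²/63 = 1
Hyperbola, center (-8, -6), transverse axis horizontal; a² = 81, b² = 63.
c² = a² + b² = 81 + 63 = 144, so c = 12.
Foci lie on the horizontal axis through the center: (h ± c, k).

(-20, -6) and (4, -6)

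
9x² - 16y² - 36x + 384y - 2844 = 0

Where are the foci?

(-8, 12) and (12, 12)

Group: 9(x² - 4x) -16(y² - 24y) = 2844
Complete the square in x and y: 9(x - 2)² -16(y - 12)² = 2844 + 36 - 2304 = 576
Dividing both sides by 576: (x - 2)²/64 - (y - 12)²/36 = 1
Hyperbola, center (2, 12), transverse axis horizontal; a² = 64, b² = 36.
c² = a² + b² = 64 + 36 = 100, so c = 10.
Foci lie on the horizontal axis through the center: (h ± c, k).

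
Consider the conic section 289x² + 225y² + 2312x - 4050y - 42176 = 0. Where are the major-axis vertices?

(-4, -8) and (-4, 26)

289(x² + 8x) + 225(y² - 18y) = 42176
289(x + 4)² + 225(y - 9)² = 42176 + 4624 + 18225 = 65025
Divide by 65025: (x + 4)²/225 + (y - 9)²/289 = 1
Ellipse, center (-4, 9), major axis vertical; a² = 289, b² = 225.
a = 17. Vertices at (h, k ± a).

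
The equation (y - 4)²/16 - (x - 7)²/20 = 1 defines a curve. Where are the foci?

(7, -2) and (7, 10)

Center (7, 4). The positive term is the y-term, so the transverse axis is vertical; a² = 16, b² = 20.
c² = a² + b² = 16 + 20 = 36, so c = 6.
Foci lie on the vertical axis through the center: (h, k ± c).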